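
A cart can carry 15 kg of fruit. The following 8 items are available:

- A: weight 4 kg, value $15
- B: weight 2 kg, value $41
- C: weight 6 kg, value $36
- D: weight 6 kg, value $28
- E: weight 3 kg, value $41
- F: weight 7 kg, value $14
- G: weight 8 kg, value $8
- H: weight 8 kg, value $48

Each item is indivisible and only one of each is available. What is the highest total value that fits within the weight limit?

Check high-value combinations within 15 kg:
- A+B+C+E: weight 4+2+6+3=15, value 15+41+36+41=133
- B+E+H: weight 2+3+8=13, value 41+41+48=130
- A+B+D+E: weight 4+2+6+3=15, value 15+41+28+41=125
- B+C+E: weight 2+6+3=11, value 41+36+41=118
- B+D+E: weight 2+6+3=11, value 41+28+41=110
Best: $133.

$133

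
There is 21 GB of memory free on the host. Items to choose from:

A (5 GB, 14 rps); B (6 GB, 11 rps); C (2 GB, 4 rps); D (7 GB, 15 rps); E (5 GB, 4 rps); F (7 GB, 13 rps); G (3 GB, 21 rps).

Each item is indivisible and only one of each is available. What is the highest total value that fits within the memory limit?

This is a 0/1 knapsack; check combinations near the capacity.
- A+B+D+G: memory 5+6+7+3=21, value 14+11+15+21=61
- A+B+F+G: memory 5+6+7+3=21, value 14+11+13+21=59
- A+C+D+G: memory 5+2+7+3=17, value 14+4+15+21=54
- A+D+E+G: memory 5+7+5+3=20, value 14+15+4+21=54
Best: 61 rps.

61 rps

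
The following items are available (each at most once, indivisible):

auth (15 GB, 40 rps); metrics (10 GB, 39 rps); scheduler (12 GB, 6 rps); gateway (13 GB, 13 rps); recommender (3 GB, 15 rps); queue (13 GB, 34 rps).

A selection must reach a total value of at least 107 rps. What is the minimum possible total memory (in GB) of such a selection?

Subsets with value ≥ 107, sorted by total memory:
- auth+metrics+queue: memory 38, value 113
- auth+metrics+recommender+queue: memory 41, value 128
- auth+metrics+gateway+recommender: memory 41, value 107
- auth+metrics+scheduler+queue: memory 50, value 119
Minimum memory: 38 GB.

38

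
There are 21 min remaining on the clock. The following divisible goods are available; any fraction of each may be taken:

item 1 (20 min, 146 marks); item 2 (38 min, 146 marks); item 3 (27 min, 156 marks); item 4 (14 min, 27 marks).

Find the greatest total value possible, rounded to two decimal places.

Take in order of value per unit:
- item 1 (146/20 per unit): all 20 → value 146, running total 146.00
- item 3 (156/27 per unit): 1 of 27 → value 1×156/27 = 5.7778, running total 151.78
Total 151.78.

151.78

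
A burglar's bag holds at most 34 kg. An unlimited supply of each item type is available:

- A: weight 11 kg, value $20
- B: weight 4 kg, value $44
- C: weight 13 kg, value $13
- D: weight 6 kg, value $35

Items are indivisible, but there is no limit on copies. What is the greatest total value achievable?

$352

Best value-per-unit is B at 44/4, and filling with it alone uses weight 8×4=32. No mix of the others beats 8×44 = 352.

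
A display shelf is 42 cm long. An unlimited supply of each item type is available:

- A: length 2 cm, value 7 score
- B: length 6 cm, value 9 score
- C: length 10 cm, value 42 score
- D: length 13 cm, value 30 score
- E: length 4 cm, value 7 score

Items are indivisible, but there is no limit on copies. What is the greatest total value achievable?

175 score

Best value-per-unit is C at 42/10; filling with it alone gives 4×42 = 168.
Optimal mix: 1×A + 4×C → length 42, value 175.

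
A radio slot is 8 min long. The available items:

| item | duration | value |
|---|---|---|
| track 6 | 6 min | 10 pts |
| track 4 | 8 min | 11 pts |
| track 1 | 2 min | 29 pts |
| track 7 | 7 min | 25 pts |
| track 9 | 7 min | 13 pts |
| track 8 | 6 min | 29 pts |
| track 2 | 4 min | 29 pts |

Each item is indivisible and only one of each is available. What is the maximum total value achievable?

58 pts

Check high-value combinations within 8 min:
- track 1+track 2: duration 2+4=6, value 29+29=58
- track 1+track 8: duration 2+6=8, value 29+29=58
- track 6+track 1: duration 6+2=8, value 10+29=39
- track 1: duration 2, value 29
Best: 58 pts.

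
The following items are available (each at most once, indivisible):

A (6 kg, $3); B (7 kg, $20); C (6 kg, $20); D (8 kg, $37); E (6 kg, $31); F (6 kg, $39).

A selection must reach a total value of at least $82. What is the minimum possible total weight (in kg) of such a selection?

18

Subsets with value ≥ 82, sorted by total weight:
- C+E+F: weight 18, value 90
- B+E+F: weight 19, value 90
- D+E+F: weight 20, value 107
Minimum weight: 18 kg.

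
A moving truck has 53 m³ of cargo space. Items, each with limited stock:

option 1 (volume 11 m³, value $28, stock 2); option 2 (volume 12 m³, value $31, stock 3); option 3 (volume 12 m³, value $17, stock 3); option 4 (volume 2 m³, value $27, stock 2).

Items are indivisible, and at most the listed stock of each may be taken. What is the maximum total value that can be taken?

$175

Top feasible selections:
- 1×option 1 + 3×option 2 + 2×option 4: volume 51, value 175
- 2×option 1 + 2×option 2 + 2×option 4: volume 50, value 172
- 3×option 2 + 1×option 3 + 2×option 4: volume 52, value 164
Best: $175.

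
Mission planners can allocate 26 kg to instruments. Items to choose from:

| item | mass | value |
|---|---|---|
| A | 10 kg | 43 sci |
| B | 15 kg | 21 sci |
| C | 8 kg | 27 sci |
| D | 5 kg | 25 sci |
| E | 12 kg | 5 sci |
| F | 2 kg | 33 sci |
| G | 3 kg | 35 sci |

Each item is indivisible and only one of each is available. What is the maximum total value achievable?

138 sci

Check high-value combinations within 26 kg:
- A+C+F+G: mass 10+8+2+3=23, value 43+27+33+35=138
- A+D+F+G: mass 10+5+2+3=20, value 43+25+33+35=136
- A+C+D+G: mass 10+8+5+3=26, value 43+27+25+35=130
- A+C+D+F: mass 10+8+5+2=25, value 43+27+25+33=128
Best: 138 sci.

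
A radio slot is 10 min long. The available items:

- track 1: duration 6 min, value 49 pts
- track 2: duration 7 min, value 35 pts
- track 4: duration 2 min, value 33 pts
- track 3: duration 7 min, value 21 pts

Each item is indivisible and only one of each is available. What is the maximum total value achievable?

Check high-value combinations within 10 min:
- track 1+track 4: duration 6+2=8, value 49+33=82
- track 2+track 4: duration 7+2=9, value 35+33=68
- track 4+track 3: duration 2+7=9, value 33+21=54
- track 1: duration 6, value 49
Best: 82 pts.

82 pts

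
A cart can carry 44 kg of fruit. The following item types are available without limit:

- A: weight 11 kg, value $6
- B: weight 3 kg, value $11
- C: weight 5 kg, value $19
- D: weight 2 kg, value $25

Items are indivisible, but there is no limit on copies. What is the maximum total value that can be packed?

Best value-per-unit is D at 25/2, and filling with it alone uses weight 22×2=44. No mix of the others beats 22×25 = 550.

$550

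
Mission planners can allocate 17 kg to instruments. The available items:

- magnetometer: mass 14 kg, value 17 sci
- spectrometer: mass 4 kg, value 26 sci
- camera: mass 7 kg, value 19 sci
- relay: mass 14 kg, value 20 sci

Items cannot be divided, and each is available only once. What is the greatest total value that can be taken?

Check high-value combinations within 17 kg:
- spectrometer+camera: mass 4+7=11, value 26+19=45
- spectrometer: mass 4, value 26
- relay: mass 14, value 20
- camera: mass 7, value 19
Best: 45 sci.

45 sci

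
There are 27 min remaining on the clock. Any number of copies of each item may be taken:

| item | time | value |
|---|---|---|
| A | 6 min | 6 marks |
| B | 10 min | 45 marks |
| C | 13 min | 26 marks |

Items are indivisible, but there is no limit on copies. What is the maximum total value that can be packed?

Best value-per-unit is B at 45/10; filling with it alone gives 2×45 = 90.
Optimal mix: 1×A + 2×B → time 26, value 96.

96 marks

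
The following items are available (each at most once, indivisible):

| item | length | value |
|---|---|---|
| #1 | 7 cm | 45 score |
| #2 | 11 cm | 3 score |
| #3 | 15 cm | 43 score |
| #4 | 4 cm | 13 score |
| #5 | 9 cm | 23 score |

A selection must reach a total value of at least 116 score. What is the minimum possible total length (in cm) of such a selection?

35

Subsets with value ≥ 116, sorted by total length:
- #1+#3+#4+#5: length 35, value 124
- #1+#2+#3+#4+#5: length 46, value 127
Minimum length: 35 cm.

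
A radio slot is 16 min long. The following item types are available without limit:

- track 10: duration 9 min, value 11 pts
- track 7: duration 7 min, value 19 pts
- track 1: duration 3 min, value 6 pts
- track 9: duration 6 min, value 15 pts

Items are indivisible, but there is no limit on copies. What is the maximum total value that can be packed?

40 pts

Best value-per-unit is track 7 at 19/7; filling with it alone gives 2×19 = 38.
Optimal mix: 1×track 7 + 1×track 1 + 1×track 9 → duration 16, value 40.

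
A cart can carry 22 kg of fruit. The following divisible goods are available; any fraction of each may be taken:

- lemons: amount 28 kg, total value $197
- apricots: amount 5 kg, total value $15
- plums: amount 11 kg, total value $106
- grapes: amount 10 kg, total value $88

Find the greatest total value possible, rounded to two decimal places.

Take in order of value per unit:
- plums (106/11 per unit): all 11 → value 106, running total 106.00
- grapes (88/10 per unit): all 10 → value 88, running total 194.00
- lemons (197/28 per unit): 1 of 28 → value 1×197/28 = 7.0357, running total 201.04
Total 201.04.

201.04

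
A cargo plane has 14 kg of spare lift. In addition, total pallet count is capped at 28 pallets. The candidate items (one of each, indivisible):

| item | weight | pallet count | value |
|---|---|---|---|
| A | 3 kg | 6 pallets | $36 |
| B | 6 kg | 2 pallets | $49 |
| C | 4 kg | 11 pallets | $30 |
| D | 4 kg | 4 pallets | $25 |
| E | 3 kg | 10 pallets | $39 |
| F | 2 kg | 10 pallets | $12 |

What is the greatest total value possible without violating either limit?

$136

Feasible sets respecting both limits:
- A+B+E+F: weight 14, pallet count 28, value 136
- A+B+E: weight 12, pallet count 18, value 124
- B+C+E: weight 13, pallet count 23, value 118
- A+B+C: weight 13, pallet count 19, value 115
Best: $136.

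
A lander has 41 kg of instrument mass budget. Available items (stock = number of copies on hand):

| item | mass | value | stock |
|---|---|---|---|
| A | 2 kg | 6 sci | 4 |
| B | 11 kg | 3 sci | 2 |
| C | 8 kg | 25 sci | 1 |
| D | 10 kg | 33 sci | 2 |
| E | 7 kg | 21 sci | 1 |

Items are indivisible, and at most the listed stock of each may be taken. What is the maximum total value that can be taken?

Best selections within mass 41 and stock limits:
- 3×A + 1×C + 2×D + 1×E: mass 41, value 130
- 2×A + 1×C + 2×D + 1×E: mass 39, value 124
- 1×A + 1×C + 2×D + 1×E: mass 37, value 118
- 4×A + 1×C + 2×D: mass 36, value 115
Best: 130 sci.

130 sci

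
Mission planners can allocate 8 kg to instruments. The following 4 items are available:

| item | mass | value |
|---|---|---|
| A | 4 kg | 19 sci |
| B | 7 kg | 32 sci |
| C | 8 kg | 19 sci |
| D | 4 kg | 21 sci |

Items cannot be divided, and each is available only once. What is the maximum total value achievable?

40 sci

Check high-value combinations within 8 kg:
- A+D: mass 4+4=8, value 19+21=40
- B: mass 7, value 32
- D: mass 4, value 21
- A: mass 4, value 19
Best: 40 sci.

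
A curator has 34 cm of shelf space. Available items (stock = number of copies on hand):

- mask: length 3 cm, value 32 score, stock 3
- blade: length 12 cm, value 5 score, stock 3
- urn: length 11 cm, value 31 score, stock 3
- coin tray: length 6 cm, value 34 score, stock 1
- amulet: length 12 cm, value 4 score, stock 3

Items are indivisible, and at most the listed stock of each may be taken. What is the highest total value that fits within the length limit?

Top feasible selections:
- 3×mask + 1×urn + 1×coin tray: length 26, value 161
- 2×mask + 2×urn + 1×coin tray: length 34, value 160
Best: 161 score.

161 score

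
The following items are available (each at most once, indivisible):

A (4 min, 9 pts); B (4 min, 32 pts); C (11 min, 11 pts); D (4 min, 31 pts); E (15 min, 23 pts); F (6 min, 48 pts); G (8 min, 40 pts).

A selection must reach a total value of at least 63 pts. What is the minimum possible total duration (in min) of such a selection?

8

Subsets with value ≥ 63, sorted by total duration:
- B+D: duration 8, value 63
- B+F: duration 10, value 80
Minimum duration: 8 min.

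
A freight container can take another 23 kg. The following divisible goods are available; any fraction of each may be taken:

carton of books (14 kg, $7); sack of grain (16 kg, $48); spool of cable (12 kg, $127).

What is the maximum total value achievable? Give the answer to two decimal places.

160.00

Take in order of value per unit:
- spool of cable (127/12 per unit): all 12 → value 127, running total 127.00
- sack of grain (48/16 per unit): 11 of 16 → value 11×48/16 = 33.0000, running total 160.00
Total 160.00.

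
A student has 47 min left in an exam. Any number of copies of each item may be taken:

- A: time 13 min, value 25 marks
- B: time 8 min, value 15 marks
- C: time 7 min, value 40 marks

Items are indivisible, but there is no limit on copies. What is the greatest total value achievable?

Best value-per-unit is C at 40/7, and filling with it alone uses time 6×7=42. No mix of the others beats 6×40 = 240.

240 marks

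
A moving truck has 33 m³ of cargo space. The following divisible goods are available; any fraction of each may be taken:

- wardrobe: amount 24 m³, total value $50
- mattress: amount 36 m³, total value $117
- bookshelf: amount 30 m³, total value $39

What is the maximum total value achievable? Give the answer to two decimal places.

Take in order of value per unit:
- mattress (117/36 per unit): 33 of 36 → value 33×117/36 = 107.2500, running total 107.25
Total 107.25.

107.25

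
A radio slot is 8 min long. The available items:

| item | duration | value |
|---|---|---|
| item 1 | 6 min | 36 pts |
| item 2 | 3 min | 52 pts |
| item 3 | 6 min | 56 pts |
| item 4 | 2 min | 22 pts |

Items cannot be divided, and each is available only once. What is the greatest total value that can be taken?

This is a 0/1 knapsack; check combinations near the capacity.
- item 3+item 4: duration 6+2=8, value 56+22=78
- item 2+item 4: duration 3+2=5, value 52+22=74
- item 1+item 4: duration 6+2=8, value 36+22=58
Best: 78 pts.

78 pts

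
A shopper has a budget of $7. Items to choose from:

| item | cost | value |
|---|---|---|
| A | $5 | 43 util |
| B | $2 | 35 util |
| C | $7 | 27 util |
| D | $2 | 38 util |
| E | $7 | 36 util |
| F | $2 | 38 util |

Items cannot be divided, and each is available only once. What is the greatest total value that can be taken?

111 util

Check high-value combinations within $7:
- B+D+F: cost 2+2+2=6, value 35+38+38=111
- A+D: cost 5+2=7, value 43+38=81
- A+F: cost 5+2=7, value 43+38=81
- A+B: cost 5+2=7, value 43+35=78
- D+F: cost 2+2=4, value 38+38=76
Best: 111 util.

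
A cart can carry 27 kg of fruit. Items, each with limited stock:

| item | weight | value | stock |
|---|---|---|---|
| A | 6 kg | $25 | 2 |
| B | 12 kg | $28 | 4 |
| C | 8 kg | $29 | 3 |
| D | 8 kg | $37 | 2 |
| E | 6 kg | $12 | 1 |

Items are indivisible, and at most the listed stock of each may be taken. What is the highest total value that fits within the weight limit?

$103

Best selections within weight 27 and stock limits:
- 1×C + 2×D: weight 24, value 103
- 1×A + 2×D: weight 22, value 99
- 2×A + 1×D + 1×E: weight 26, value 99
- 2×C + 1×D: weight 24, value 95
Best: $103.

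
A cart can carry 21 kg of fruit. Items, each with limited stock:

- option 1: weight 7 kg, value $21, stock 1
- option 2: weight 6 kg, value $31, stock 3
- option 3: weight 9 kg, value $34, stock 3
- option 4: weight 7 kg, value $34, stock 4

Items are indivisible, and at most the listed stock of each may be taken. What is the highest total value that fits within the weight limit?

$102

Best selections within weight 21 and stock limits:
- 3×option 4: weight 21, value 102
- 1×option 2 + 2×option 4: weight 20, value 99
- 2×option 2 + 1×option 4: weight 19, value 96
- 2×option 2 + 1×option 3: weight 21, value 96
Best: $102.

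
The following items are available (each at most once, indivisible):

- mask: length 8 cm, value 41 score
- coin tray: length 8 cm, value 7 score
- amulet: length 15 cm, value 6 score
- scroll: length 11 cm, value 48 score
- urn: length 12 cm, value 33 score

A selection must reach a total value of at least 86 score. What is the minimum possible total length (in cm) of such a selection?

19

Subsets with value ≥ 86, sorted by total length:
- mask+scroll: length 19, value 89
- mask+coin tray+scroll: length 27, value 96
- mask+scroll+urn: length 31, value 122
Minimum length: 19 cm.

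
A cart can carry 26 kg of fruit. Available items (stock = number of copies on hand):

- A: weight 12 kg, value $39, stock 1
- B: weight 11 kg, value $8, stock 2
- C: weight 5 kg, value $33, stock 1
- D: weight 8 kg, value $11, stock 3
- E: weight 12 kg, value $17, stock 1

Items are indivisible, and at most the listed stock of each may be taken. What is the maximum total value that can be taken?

Top feasible selections:
- 1×A + 1×C + 1×D: weight 25, value 83
- 1×A + 1×C: weight 17, value 72
Best: $83.

$83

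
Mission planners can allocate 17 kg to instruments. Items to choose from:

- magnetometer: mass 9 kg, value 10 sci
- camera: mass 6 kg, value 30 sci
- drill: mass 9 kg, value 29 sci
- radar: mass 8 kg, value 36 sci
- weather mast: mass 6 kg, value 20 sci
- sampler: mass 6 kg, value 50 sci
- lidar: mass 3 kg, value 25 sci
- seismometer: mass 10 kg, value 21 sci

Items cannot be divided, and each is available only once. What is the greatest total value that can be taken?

111 sci

This is a 0/1 knapsack; check combinations near the capacity.
- radar+sampler+lidar: mass 8+6+3=17, value 36+50+25=111
- camera+sampler+lidar: mass 6+6+3=15, value 30+50+25=105
- weather mast+sampler+lidar: mass 6+6+3=15, value 20+50+25=95
- camera+radar+lidar: mass 6+8+3=17, value 30+36+25=91
Best: 111 sci.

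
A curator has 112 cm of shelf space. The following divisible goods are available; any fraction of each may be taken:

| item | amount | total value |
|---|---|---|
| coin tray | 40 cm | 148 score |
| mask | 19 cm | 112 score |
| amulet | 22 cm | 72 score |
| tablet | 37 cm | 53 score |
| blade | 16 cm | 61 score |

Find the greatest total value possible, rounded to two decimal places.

414.49

Take in order of value per unit:
- mask (112/19 per unit): all 19 → value 112, running total 112.00
- blade (61/16 per unit): all 16 → value 61, running total 173.00
- coin tray (148/40 per unit): all 40 → value 148, running total 321.00
- amulet (72/22 per unit): all 22 → value 72, running total 393.00
- tablet (53/37 per unit): 15 of 37 → value 15×53/37 = 21.4865, running total 414.49
Total 414.49.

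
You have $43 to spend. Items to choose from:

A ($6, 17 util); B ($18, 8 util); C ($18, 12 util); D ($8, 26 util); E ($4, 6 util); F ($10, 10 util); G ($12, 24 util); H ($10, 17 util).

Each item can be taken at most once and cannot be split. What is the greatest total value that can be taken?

Check high-value combinations within $43:
- A+D+E+G+H: cost 6+8+4+12+10=40, value 17+26+6+24+17=90
- A+D+G+H: cost 6+8+12+10=36, value 17+26+24+17=84
- A+D+E+F+G: cost 6+8+4+10+12=40, value 17+26+6+10+24=83
- A+D+F+G: cost 6+8+10+12=36, value 17+26+10+24=77
- D+F+G+H: cost 8+10+12+10=40, value 26+10+24+17=77
Best: 90 util.

90 util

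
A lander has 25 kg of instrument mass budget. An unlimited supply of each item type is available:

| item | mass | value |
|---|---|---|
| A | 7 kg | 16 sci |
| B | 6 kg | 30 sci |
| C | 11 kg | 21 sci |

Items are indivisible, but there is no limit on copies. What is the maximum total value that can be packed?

Best value-per-unit is B at 30/6, and filling with it alone uses mass 4×6=24. No mix of the others beats 4×30 = 120.

120 sci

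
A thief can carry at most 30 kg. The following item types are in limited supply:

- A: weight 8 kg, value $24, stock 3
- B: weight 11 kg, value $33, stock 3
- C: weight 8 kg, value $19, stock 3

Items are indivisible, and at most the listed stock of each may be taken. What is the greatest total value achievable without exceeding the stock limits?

$90

Top feasible selections:
- 1×A + 2×B: weight 30, value 90
- 2×B + 1×C: weight 30, value 85
Best: $90.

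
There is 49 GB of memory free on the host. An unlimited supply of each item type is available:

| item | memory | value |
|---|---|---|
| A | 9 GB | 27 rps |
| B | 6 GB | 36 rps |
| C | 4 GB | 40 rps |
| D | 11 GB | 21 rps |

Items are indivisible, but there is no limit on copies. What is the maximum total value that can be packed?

480 rps

Best value-per-unit is C at 40/4, and filling with it alone uses memory 12×4=48. No mix of the others beats 12×40 = 480.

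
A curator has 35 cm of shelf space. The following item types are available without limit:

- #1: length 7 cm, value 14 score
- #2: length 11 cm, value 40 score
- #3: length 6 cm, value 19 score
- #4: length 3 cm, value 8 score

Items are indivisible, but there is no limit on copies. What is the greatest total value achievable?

Best value-per-unit is #2 at 40/11, and filling with it alone uses length 3×11=33. No mix of the others beats 3×40 = 120.

120 score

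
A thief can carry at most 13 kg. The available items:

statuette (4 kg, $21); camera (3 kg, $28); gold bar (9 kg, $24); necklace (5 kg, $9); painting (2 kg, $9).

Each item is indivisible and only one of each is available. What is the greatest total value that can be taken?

Check high-value combinations within 13 kg:
- statuette+camera+painting: weight 4+3+2=9, value 21+28+9=58
- statuette+camera+necklace: weight 4+3+5=12, value 21+28+9=58
- camera+gold bar: weight 3+9=12, value 28+24=52
- statuette+camera: weight 4+3=7, value 21+28=49
- camera+necklace+painting: weight 3+5+2=10, value 28+9+9=46
Best: $58.

$58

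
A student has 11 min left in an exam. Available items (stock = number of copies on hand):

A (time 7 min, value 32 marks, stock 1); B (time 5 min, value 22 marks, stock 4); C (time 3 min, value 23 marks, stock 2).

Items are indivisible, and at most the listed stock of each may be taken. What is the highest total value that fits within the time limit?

68 marks

Best selections within time 11 and stock limits:
- 1×B + 2×C: time 11, value 68
- 1×A + 1×C: time 10, value 55
Best: 68 marks.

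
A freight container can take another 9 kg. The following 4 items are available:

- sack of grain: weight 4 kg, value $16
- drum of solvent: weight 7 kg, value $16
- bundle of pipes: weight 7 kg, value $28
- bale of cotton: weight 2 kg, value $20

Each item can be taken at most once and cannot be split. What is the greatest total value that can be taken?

This is a 0/1 knapsack; check combinations near the capacity.
- bundle of pipes+bale of cotton: weight 7+2=9, value 28+20=48
- sack of grain+bale of cotton: weight 4+2=6, value 16+20=36
- drum of solvent+bale of cotton: weight 7+2=9, value 16+20=36
- bundle of pipes: weight 7, value 28
Best: $48.

$48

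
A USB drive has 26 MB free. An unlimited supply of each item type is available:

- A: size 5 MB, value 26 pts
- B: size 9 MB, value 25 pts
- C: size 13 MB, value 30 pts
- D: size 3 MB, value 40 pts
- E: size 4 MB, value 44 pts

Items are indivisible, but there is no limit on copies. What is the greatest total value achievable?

328 pts

Best value-per-unit is D at 40/3; filling with it alone gives 8×40 = 320.
Optimal mix: 6×D + 2×E → size 26, value 328.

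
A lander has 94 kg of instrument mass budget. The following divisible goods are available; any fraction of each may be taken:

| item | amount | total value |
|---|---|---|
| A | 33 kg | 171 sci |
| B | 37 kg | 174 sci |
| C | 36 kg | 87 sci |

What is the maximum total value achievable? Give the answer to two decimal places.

403.00

Take in order of value per unit:
- A (171/33 per unit): all 33 → value 171, running total 171.00
- B (174/37 per unit): all 37 → value 174, running total 345.00
- C (87/36 per unit): 24 of 36 → value 24×87/36 = 58.0000, running total 403.00
Total 403.00.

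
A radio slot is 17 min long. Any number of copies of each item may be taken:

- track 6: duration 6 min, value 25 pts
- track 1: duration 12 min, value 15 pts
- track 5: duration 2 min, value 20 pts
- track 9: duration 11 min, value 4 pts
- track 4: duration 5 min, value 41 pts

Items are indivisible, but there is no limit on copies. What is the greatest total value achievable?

Best value-per-unit is track 5 at 20/2; filling with it alone gives 8×20 = 160.
Optimal mix: 6×track 5 + 1×track 4 → duration 17, value 161.

161 pts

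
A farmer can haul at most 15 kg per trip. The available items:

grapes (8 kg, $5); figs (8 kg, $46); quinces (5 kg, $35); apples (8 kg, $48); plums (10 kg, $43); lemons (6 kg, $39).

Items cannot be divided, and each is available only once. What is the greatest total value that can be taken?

Check high-value combinations within 15 kg:
- apples+lemons: weight 8+6=14, value 48+39=87
- figs+lemons: weight 8+6=14, value 46+39=85
- quinces+apples: weight 5+8=13, value 35+48=83
- figs+quinces: weight 8+5=13, value 46+35=81
Best: $87.

$87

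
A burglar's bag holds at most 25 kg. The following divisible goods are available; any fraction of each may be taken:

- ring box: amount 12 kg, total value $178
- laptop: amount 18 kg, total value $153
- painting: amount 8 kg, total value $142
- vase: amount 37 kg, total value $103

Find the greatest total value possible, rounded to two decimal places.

Take in order of value per unit:
- painting (142/8 per unit): all 8 → value 142, running total 142.00
- ring box (178/12 per unit): all 12 → value 178, running total 320.00
- laptop (153/18 per unit): 5 of 18 → value 5×153/18 = 42.5000, running total 362.50
Total 362.50.

362.50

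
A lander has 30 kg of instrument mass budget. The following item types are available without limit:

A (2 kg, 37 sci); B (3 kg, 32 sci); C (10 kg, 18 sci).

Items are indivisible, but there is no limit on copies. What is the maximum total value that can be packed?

555 sci

Best value-per-unit is A at 37/2, and filling with it alone uses mass 15×2=30. No mix of the others beats 15×37 = 555.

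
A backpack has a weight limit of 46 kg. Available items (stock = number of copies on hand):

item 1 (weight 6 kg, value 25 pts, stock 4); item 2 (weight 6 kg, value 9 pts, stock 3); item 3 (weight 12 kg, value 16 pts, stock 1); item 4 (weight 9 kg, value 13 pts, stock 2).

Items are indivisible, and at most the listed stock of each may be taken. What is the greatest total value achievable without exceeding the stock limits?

Best selections within weight 46 and stock limits:
- 4×item 1 + 2×item 2 + 1×item 4: weight 45, value 131
- 4×item 1 + 1×item 3 + 1×item 4: weight 45, value 129
- 4×item 1 + 3×item 2: weight 42, value 127
Best: 131 pts.

131 pts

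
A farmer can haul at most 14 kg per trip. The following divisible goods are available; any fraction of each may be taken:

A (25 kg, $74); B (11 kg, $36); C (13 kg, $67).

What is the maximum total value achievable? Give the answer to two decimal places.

Take in order of value per unit:
- C (67/13 per unit): all 13 → value 67, running total 67.00
- B (36/11 per unit): 1 of 11 → value 1×36/11 = 3.2727, running total 70.27
Total 70.27.

70.27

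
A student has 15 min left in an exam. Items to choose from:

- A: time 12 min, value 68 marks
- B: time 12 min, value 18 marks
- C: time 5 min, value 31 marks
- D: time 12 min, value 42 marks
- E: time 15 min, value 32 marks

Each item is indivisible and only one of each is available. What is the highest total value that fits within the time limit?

Check high-value combinations within 15 min:
- A: time 12, value 68
- D: time 12, value 42
- E: time 15, value 32
- C: time 5, value 31
Best: 68 marks.

68 marks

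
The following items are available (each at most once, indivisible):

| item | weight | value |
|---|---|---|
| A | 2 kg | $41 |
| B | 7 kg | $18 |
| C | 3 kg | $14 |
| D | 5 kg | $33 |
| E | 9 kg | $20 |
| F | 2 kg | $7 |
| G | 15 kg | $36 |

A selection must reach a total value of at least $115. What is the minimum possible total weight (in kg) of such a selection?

Subsets with value ≥ 115, sorted by total weight:
- A+C+D+E+F: weight 21, value 115
- A+D+F+G: weight 24, value 117
- A+C+D+G: weight 25, value 124
Minimum weight: 21 kg.

21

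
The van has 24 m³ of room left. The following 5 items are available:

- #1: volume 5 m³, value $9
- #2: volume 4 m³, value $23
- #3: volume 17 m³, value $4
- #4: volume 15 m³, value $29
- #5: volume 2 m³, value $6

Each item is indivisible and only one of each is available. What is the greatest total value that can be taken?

Check high-value combinations within 24 m³:
- #1+#2+#4: volume 5+4+15=24, value 9+23+29=61
- #2+#4+#5: volume 4+15+2=21, value 23+29+6=58
- #2+#4: volume 4+15=19, value 23+29=52
- #1+#4+#5: volume 5+15+2=22, value 9+29+6=44
Best: $61.

$61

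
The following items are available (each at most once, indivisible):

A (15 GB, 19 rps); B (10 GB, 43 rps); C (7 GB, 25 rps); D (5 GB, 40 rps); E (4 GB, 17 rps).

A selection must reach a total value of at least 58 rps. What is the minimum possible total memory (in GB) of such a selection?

Subsets with value ≥ 58, sorted by total memory:
- C+D: memory 12, value 65
- B+E: memory 14, value 60
Minimum memory: 12 GB.

12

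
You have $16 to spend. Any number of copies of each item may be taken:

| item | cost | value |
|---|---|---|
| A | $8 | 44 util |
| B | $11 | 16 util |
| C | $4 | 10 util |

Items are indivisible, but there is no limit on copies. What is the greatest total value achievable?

88 util

Best value-per-unit is A at 44/8, and filling with it alone uses cost 2×8=16. No mix of the others beats 2×44 = 88.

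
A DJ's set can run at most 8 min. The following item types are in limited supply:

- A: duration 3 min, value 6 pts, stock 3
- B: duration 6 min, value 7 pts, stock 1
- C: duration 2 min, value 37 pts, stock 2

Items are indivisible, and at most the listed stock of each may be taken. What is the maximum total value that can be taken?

80 pts

Best selections within duration 8 and stock limits:
- 1×A + 2×C: duration 7, value 80
- 2×C: duration 4, value 74
Best: 80 pts.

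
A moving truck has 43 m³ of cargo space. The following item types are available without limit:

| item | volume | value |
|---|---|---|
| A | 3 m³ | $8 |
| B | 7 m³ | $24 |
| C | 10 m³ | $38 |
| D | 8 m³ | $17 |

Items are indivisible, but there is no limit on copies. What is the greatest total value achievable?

Best value-per-unit is C at 38/10; filling with it alone gives 4×38 = 152.
Optimal mix: 1×A + 4×C → volume 43, value 160.

$160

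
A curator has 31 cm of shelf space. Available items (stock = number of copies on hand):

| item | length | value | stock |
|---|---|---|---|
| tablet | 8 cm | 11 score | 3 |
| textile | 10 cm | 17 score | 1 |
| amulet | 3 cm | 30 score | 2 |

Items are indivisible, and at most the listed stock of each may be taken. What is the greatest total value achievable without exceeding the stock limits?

93 score

Top feasible selections:
- 3×tablet + 2×amulet: length 30, value 93
- 1×tablet + 1×textile + 2×amulet: length 24, value 88
- 2×tablet + 2×amulet: length 22, value 82
Best: 93 score.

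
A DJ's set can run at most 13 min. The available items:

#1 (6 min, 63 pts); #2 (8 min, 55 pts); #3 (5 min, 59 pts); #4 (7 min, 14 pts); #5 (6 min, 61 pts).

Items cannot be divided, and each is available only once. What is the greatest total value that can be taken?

Check high-value combinations within 13 min:
- #1+#5: duration 6+6=12, value 63+61=124
- #1+#3: duration 6+5=11, value 63+59=122
- #3+#5: duration 5+6=11, value 59+61=120
Best: 124 pts.

124 pts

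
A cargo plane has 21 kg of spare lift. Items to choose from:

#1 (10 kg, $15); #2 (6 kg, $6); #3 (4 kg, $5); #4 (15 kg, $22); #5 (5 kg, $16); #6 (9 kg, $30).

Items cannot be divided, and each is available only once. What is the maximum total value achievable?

Check high-value combinations within 21 kg:
- #2+#5+#6: weight 6+5+9=20, value 6+16+30=52
- #3+#5+#6: weight 4+5+9=18, value 5+16+30=51
- #5+#6: weight 5+9=14, value 16+30=46
Best: $52.

$52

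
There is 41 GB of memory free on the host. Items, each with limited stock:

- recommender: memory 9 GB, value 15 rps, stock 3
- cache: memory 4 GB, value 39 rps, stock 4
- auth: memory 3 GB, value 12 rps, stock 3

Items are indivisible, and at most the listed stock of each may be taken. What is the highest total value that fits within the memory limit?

210 rps

Top feasible selections:
- 2×recommender + 4×cache + 2×auth: memory 40, value 210
- 1×recommender + 4×cache + 3×auth: memory 34, value 207
Best: 210 rps.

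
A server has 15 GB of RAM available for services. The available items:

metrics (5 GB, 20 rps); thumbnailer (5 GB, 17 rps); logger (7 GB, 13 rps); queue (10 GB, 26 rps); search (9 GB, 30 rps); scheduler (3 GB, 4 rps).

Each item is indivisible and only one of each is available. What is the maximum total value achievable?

This is a 0/1 knapsack; check combinations near the capacity.
- metrics+search: memory 5+9=14, value 20+30=50
- thumbnailer+search: memory 5+9=14, value 17+30=47
- metrics+queue: memory 5+10=15, value 20+26=46
- thumbnailer+queue: memory 5+10=15, value 17+26=43
- metrics+thumbnailer+scheduler: memory 5+5+3=13, value 20+17+4=41
Best: 50 rps.

50 rps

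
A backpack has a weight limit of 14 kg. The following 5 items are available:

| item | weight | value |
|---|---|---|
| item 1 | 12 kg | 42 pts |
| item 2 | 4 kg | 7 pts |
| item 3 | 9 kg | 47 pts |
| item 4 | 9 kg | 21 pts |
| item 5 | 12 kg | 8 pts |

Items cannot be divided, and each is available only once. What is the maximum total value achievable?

Check high-value combinations within 14 kg:
- item 2+item 3: weight 4+9=13, value 7+47=54
- item 3: weight 9, value 47
- item 1: weight 12, value 42
Best: 54 pts.

54 pts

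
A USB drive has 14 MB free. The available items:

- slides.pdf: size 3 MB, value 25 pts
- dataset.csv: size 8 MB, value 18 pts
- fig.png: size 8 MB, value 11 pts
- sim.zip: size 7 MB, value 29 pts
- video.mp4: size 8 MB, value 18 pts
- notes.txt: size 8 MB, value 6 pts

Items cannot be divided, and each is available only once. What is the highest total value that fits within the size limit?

54 pts

Check high-value combinations within 14 MB:
- slides.pdf+sim.zip: size 3+7=10, value 25+29=54
- slides.pdf+dataset.csv: size 3+8=11, value 25+18=43
- slides.pdf+video.mp4: size 3+8=11, value 25+18=43
- slides.pdf+fig.png: size 3+8=11, value 25+11=36
Best: 54 pts.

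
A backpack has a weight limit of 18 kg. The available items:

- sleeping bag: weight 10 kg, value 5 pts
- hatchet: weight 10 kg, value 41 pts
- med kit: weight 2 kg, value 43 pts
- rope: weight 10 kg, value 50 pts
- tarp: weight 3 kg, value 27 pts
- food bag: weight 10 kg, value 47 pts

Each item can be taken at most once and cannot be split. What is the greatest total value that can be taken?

Check high-value combinations within 18 kg:
- med kit+rope+tarp: weight 2+10+3=15, value 43+50+27=120
- med kit+tarp+food bag: weight 2+3+10=15, value 43+27+47=117
- hatchet+med kit+tarp: weight 10+2+3=15, value 41+43+27=111
- med kit+rope: weight 2+10=12, value 43+50=93
Best: 120 pts.

120 pts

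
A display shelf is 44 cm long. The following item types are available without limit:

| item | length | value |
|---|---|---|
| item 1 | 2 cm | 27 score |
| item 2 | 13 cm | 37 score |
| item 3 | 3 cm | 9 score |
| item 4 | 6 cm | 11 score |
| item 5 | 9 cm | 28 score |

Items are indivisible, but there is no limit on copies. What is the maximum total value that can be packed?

Best value-per-unit is item 1 at 27/2, and filling with it alone uses length 22×2=44. No mix of the others beats 22×27 = 594.

594 score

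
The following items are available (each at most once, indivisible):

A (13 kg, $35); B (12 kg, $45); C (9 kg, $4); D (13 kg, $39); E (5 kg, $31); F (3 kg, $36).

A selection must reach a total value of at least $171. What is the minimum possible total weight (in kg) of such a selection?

46

Subsets with value ≥ 171, sorted by total weight:
- A+B+D+E+F: weight 46, value 186
- A+B+C+D+E+F: weight 55, value 190
Minimum weight: 46 kg.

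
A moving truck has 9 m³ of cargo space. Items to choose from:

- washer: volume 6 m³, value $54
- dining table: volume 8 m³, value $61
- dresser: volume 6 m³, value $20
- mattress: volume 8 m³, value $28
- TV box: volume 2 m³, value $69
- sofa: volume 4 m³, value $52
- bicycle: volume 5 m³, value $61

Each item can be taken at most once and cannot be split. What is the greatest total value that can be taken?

$130

Check high-value combinations within 9 m³:
- TV box+bicycle: volume 2+5=7, value 69+61=130
- washer+TV box: volume 6+2=8, value 54+69=123
- TV box+sofa: volume 2+4=6, value 69+52=121
- sofa+bicycle: volume 4+5=9, value 52+61=113
Best: $130.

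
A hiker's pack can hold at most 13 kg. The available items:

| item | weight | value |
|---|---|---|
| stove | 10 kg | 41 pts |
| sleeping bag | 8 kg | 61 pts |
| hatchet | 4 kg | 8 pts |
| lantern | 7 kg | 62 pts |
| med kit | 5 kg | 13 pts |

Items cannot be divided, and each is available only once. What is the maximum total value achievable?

75 pts

Check high-value combinations within 13 kg:
- lantern+med kit: weight 7+5=12, value 62+13=75
- sleeping bag+med kit: weight 8+5=13, value 61+13=74
- hatchet+lantern: weight 4+7=11, value 8+62=70
- sleeping bag+hatchet: weight 8+4=12, value 61+8=69
Best: 75 pts.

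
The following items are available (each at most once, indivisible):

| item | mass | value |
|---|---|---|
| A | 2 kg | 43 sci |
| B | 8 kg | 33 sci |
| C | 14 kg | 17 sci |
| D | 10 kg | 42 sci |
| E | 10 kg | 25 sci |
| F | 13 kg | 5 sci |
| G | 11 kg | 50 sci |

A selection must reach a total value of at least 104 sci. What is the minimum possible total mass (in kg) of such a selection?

20

Subsets with value ≥ 104, sorted by total mass:
- A+B+D: mass 20, value 118
- A+B+G: mass 21, value 126
Minimum mass: 20 kg.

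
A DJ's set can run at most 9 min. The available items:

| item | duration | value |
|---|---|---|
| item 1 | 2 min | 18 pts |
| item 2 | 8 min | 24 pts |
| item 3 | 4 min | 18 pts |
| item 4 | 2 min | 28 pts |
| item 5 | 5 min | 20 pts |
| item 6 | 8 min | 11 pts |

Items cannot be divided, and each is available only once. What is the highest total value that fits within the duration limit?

66 pts

Check high-value combinations within 9 min:
- item 1+item 4+item 5: duration 2+2+5=9, value 18+28+20=66
- item 1+item 3+item 4: duration 2+4+2=8, value 18+18+28=64
- item 4+item 5: duration 2+5=7, value 28+20=48
- item 1+item 4: duration 2+2=4, value 18+28=46
Best: 66 pts.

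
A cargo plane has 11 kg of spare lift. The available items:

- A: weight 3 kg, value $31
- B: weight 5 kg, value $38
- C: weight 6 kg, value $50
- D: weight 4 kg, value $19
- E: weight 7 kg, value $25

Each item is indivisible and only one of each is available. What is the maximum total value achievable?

$88

Check high-value combinations within 11 kg:
- B+C: weight 5+6=11, value 38+50=88
- A+C: weight 3+6=9, value 31+50=81
- A+B: weight 3+5=8, value 31+38=69
- C+D: weight 6+4=10, value 50+19=69
Best: $88.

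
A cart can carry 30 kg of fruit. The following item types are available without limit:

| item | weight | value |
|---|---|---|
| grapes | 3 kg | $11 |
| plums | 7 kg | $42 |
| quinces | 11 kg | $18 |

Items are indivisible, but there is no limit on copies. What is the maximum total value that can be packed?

$168

Best value-per-unit is plums at 42/7, and filling with it alone uses weight 4×7=28. No mix of the others beats 4×42 = 168.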